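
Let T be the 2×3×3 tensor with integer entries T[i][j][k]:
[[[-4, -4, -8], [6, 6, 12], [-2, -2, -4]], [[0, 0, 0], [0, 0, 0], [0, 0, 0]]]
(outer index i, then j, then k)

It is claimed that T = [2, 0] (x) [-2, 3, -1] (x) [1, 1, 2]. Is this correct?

Yes

Reconstruct entrywise from the claimed factors. For example, T[1,1,2] = 0 and Σₗ aₗ[1]bₗ[1]cₗ[2] = (0)·(3)·(2) = 0; checking all 18 entries, every one matches. The claim holds.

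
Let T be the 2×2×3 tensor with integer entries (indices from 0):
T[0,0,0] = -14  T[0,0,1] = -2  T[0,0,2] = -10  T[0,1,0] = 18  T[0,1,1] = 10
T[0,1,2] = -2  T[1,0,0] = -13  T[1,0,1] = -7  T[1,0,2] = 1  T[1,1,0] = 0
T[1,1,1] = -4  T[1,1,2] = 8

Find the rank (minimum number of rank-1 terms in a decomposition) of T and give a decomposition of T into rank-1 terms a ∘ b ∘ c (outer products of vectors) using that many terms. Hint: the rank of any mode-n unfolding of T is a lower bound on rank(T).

rank(T) = 2

Lower bound: the mode-2 unfolding of T (rows indexed by j, columns by (i,k) = (0,0), (0,1), (0,2), (1,0), (1,1), (1,2)) is [[-14, -2, -10, -13, -7, 1], [18, 10, -2, 0, -4, 8]].
There the 2×2 minor on rows j ∈ {0, 1}, columns (i,k) ∈ {(0,0), (0,1)} is det [[-14, -2], [18, 10]] = -104 ≠ 0, so this unfolding has rank ≥ 2; CP rank is at least every unfolding rank, so rank(T) ≥ 2. (Flattening ranks never certify an upper bound on CP rank; for that we must actually write T with 2 rank-1 terms.)
Upper bound — finding two terms. Write S_k = T[:,:,k] for the frontal slices: S₀ = [[-14, 18], [-13, 0]], S₁ = [[-2, 10], [-7, -4]], S₂ = [[-10, -2], [1, 8]].
If T = a₁ ∘ b₁ ∘ c₁ + a₂ ∘ b₂ ∘ c₂ then each S_k = c₁[k]·a₁b₁ᵀ + c₂[k]·a₂b₂ᵀ. S₀ and S₁ are linearly independent, so a₁b₁ᵀ and a₂b₂ᵀ must span the same plane of matrices: they are the rank-1 matrices of the form x·S₀ + y·S₁.
det(x·S₀ + y·S₁) is 234·x² + 312·xy + 78·y² = 78·(x + y)(3·x + y), vanishing at (x:y) = (1:-1) and (1:-3).
M₁ = S₀ − S₁ = [[-12, 8], [-6, 4]] = (-2)·(2, 1)(3, -2)ᵀ and M₂ = S₀ − 3·S₁ = [[-8, -12], [8, 12]] = (-4)·(1, -1)(2, 3)ᵀ, so take a₁ = (2, 1), b₁ = (3, -2), a₂ = (1, -1), b₂ = (2, 3).
Each slice is an integer combination of E₁ = a₁b₁ᵀ and E₂ = a₂b₂ᵀ: S₀ = −3·E₁ + 2·E₂, S₁ = −E₁ + 2·E₂, S₂ = −E₁ − 2·E₂; reading off coefficients, c₁ = (-3, -1, -1) and c₂ = (2, 2, -2).
Hence T = (2, 1) ∘ (3, -2) ∘ (-3, -1, -1) + (1, -1) ∘ (2, 3) ∘ (2, 2, -2), so rank(T) ≤ 2.
These bounds meet, so rank(T) = 2.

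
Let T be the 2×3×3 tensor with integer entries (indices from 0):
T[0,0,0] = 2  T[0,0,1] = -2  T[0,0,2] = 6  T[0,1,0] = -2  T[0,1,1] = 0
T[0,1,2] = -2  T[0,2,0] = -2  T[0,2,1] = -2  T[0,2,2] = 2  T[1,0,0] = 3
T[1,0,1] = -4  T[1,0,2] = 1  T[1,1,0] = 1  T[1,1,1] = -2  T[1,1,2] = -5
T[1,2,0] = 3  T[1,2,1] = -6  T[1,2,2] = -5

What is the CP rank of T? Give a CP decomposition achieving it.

rank(T) = 3

Lower bound: the mode-3 unfolding of T (rows indexed by k, columns by (i,j) = (0,0), (0,1), (0,2), (1,0), (1,1), (1,2)) is [[2, -2, -2, 3, 1, 3], [-2, 0, -2, -4, -2, -6], [6, -2, 2, 1, -5, -5]].
There the 3×3 minor on rows k ∈ {0, 1, 2}, columns (i,j) ∈ {(0,0), (0,1), (1,0)} is det [[2, -2, 3], [-2, 0, -4], [6, -2, 1]] = 40 ≠ 0, so this unfolding has rank ≥ 3; CP rank is at least every unfolding rank, so rank(T) ≥ 3. (This is only a lower bound: in general the CP rank may exceed every unfolding rank, so we still need to exhibit 3 rank-1 terms summing to T.)
Upper bound: T is a sum of 3 rank-1 terms, T = [0, 1] ∘ [1, 1, 2] ∘ [2, -2, -4] + [1, 1] ∘ [1, 0, 1] ∘ [0, -2, 4] + [2, 1] ∘ [1, -1, -1] ∘ [1, 0, 1] (one valid choice — decompositions are not unique — normalised so each a, b is primitive with positive first nonzero entry; check it by expanding all entries), so rank(T) ≤ 3.
These bounds meet, so rank(T) = 3.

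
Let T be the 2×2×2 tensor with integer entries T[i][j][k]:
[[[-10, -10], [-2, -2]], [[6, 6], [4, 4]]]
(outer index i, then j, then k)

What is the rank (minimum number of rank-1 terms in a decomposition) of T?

Lower bound: the mode-2 unfolding of T (rows indexed by j, columns by (i,k) = (0,0), (0,1), (1,0), (1,1)) is [[-10, -10, 6, 6], [-2, -2, 4, 4]].
There the 2×2 minor on rows j ∈ {0, 1}, columns (i,k) ∈ {(0,0), (1,0)} is det [[-10, 6], [-2, 4]] = -28 ≠ 0, so this unfolding has rank ≥ 2; CP rank is at least every unfolding rank, so rank(T) ≥ 2. (Flattening ranks never certify an upper bound on CP rank; for that we must actually write T with 2 rank-1 terms.)
Upper bound — finding two terms. Every mode-3 slice of T is a multiple of one matrix: T[:,:,k] = c[k]·M with c = (1, 1) and M = [[-10, -2], [6, 4]] (rows indexed by i, columns by j). So it suffices to write M as a sum of two rank-1 matrices.
Splitting M by its rows (i = 0, 1), M = (1, 0)(-10, -2)ᵀ + (0, 1)(6, 4)ᵀ.
Hence T = (1, 0) (x) (-10, -2) (x) (1, 1) + (0, 1) (x) (6, 4) (x) (1, 1), so rank(T) ≤ 2.
These bounds meet, so rank(T) = 2.

2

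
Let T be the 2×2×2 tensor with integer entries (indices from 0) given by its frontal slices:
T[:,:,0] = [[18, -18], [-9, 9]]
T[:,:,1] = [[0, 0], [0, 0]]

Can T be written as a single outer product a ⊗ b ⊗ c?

Yes

The mode-1 fibre T[:,0,0] = [18, -9] gives a = [2, -1] (primitive direction); the mode-2 fibre T[0,:,0] = [18, -18] gives b = [1, -1]; then c[k] = T[0,0,k] / (a[0]·b[0]) = [18, 0] / 2 = [9, 0].
Expanding [2, -1] ⊗ [1, -1] ⊗ [9, 0] reproduces all 8 entries of T, so T = [2, -1] ⊗ [1, -1] ⊗ [9, 0] and rank(T) ≤ 1.
Equivalently every frontal slice T[:,:,k] is c[k] times the rank-1 matrix [2, -1] ⊗ [1, -1]. So T has rank 1 (it is nonzero).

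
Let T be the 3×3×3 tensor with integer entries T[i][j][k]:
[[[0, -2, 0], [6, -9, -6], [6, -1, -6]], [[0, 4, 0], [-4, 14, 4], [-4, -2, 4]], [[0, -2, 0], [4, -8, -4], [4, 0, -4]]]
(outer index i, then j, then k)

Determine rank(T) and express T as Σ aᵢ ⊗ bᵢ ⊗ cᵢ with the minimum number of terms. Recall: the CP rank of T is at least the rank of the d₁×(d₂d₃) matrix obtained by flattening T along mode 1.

rank(T) = 2

Lower bound: the mode-1 unfolding of T (rows indexed by i, columns by (j,k) = (0,0), (0,1), (0,2), (1,0), (1,1), (1,2), (2,0), (2,1), (2,2)) is [[0, -2, 0, 6, -9, -6, 6, -1, -6], [0, 4, 0, -4, 14, 4, -4, -2, 4], [0, -2, 0, 4, -8, -4, 4, 0, -4]].
There the 2×2 minor on rows i ∈ {0, 1}, columns (j,k) ∈ {(0,1), (1,0)} is det [[-2, 6], [4, -4]] = -16 ≠ 0, so this unfolding has rank ≥ 2; CP rank is at least every unfolding rank, so rank(T) ≥ 2. (Unfolding ranks only ever bound the CP rank from below — rank(T) can be strictly larger than all of them — so the matching upper bound has to come from an explicit 2-term decomposition.)
Upper bound — finding two terms. Write S_k = T[:,:,k] for the frontal slices: S₀ = [[0, 6, 6], [0, -4, -4], [0, 4, 4]], S₁ = [[-2, -9, -1], [4, 14, -2], [-2, -8, 0]], S₂ = [[0, -6, -6], [0, 4, 4], [0, -4, -4]].
If T = a₁ ⊗ b₁ ⊗ c₁ + a₂ ⊗ b₂ ⊗ c₂ then each S_k = c₁[k]·a₁b₁ᵀ + c₂[k]·a₂b₂ᵀ. S₀ and S₁ are linearly independent, so a₁b₁ᵀ and a₂b₂ᵀ must span the same plane of matrices: they are the rank-1 matrices of the form x·S₀ + y·S₁.
The 2×2 minor of x·S₀ + y·S₁ on rows {0,1}, columns {0,1} is −16·xy + 8·y² = (-8)·(2·x − y)(y), vanishing at (x:y) = (1:2) and (1:0).
M₁ = S₀ + 2·S₁ = [[-4, -12, 4], [8, 24, -8], [-4, -12, 4]] = (-4)·[1, -2, 1][1, 3, -1]ᵀ and M₂ = S₀ = [[0, 6, 6], [0, -4, -4], [0, 4, 4]] = 2·[3, -2, 2][0, 1, 1]ᵀ, so take a₁ = [1, -2, 1], b₁ = [1, 3, -1], a₂ = [3, -2, 2], b₂ = [0, 1, 1].
Each slice is an integer combination of E₁ = a₁b₁ᵀ and E₂ = a₂b₂ᵀ: S₀ = 2·E₂, S₁ = −2·E₁ − E₂, S₂ = −2·E₂; reading off coefficients, c₁ = [0, -2, 0] and c₂ = [2, -1, -2].
Hence T = [1, -2, 1] ⊗ [1, 3, -1] ⊗ [0, -2, 0] + [3, -2, 2] ⊗ [0, 1, 1] ⊗ [2, -1, -2], so rank(T) ≤ 2.
These bounds meet, so rank(T) = 2.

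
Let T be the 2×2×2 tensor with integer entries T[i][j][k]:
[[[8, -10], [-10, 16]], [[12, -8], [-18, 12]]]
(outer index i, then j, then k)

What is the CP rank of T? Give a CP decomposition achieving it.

Lower bound: the mode-1 unfolding of T (rows indexed by i, columns by (j,k) = (0,0), (0,1), (1,0), (1,1)) is [[8, -10, -10, 16], [12, -8, -18, 12]].
There the 2×2 minor on rows i ∈ {0, 1}, columns (j,k) ∈ {(0,0), (0,1)} is det [[8, -10], [12, -8]] = 56 ≠ 0, so this unfolding has rank ≥ 2; CP rank is at least every unfolding rank, so rank(T) ≥ 2. (This is only a lower bound: in general the CP rank may exceed every unfolding rank, so we still need to exhibit 2 rank-1 terms summing to T.)
Upper bound — finding two terms. Write S_k = T[:,:,k] for the frontal slices: S₀ = [[8, -10], [12, -18]], S₁ = [[-10, 16], [-8, 12]].
If T = a₁ ⊗ b₁ ⊗ c₁ + a₂ ⊗ b₂ ⊗ c₂ then each S_k = c₁[k]·a₁b₁ᵀ + c₂[k]·a₂b₂ᵀ. S₀ and S₁ are linearly independent, so a₁b₁ᵀ and a₂b₂ᵀ must span the same plane of matrices: they are the rank-1 matrices of the form x·S₀ + y·S₁.
det(x·S₀ + y·S₁) is −24·x² + 4·xy + 8·y² = (-4)·(3·x − 2·y)(2·x + y), vanishing at (x:y) = (2:3) and (1:-2).
M₁ = 2·S₀ + 3·S₁ = [[-14, 28], [0, 0]] = (-14)·[1, 0][1, -2]ᵀ and M₂ = S₀ − 2·S₁ = [[28, -42], [28, -42]] = 14·[1, 1][2, -3]ᵀ, so take a₁ = [1, 0], b₁ = [1, -2], a₂ = [1, 1], b₂ = [2, -3].
Each slice is an integer combination of E₁ = a₁b₁ᵀ and E₂ = a₂b₂ᵀ: S₀ = −4·E₁ + 6·E₂, S₁ = −2·E₁ − 4·E₂; reading off coefficients, c₁ = [-4, -2] and c₂ = [6, -4].
Hence T = [1, 0] ⊗ [1, -2] ⊗ [-4, -2] + [1, 1] ⊗ [2, -3] ⊗ [6, -4], so rank(T) ≤ 2.
These bounds meet, so rank(T) = 2.

rank(T) = 2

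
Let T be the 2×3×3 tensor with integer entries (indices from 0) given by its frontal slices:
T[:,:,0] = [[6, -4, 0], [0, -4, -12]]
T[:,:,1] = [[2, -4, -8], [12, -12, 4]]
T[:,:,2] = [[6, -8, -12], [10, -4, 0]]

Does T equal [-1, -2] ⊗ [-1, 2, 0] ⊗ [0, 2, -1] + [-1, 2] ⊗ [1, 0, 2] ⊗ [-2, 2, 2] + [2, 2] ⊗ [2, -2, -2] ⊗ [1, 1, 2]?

Reconstruct entry (0,0,1) from the claimed factors: Σₗ aₗ[0]bₗ[0]cₗ[1] = (-1)·(-1)·(2) + (-1)·(1)·(2) + (2)·(2)·(1) = 4, but T[0,0,1] = 2. The claim is false.

No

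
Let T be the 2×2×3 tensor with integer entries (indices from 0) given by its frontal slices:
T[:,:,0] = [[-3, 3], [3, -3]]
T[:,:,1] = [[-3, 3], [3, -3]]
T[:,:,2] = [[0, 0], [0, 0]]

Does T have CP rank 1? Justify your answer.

Yes

If T = a ⊗ b ⊗ c then every fibre of T is a multiple of the corresponding factor, so read the factors off the fibres through the nonzero entry T[0,0,0] = -3.
The mode-1 fibre T[:,0,0] = [-3, 3] gives a = [1, -1] (primitive direction); the mode-2 fibre T[0,:,0] = [-3, 3] gives b = [1, -1]; then c[k] = T[0,0,k] / (a[0]·b[0]) = [-3, -3, 0] / 1 = [-3, -3, 0].
Expanding [1, -1] ⊗ [1, -1] ⊗ [-3, -3, 0] reproduces all 12 entries of T, so T = [1, -1] ⊗ [1, -1] ⊗ [-3, -3, 0] and rank(T) ≤ 1.
Equivalently every frontal slice T[:,:,k] is c[k] times the rank-1 matrix [1, -1] ⊗ [1, -1]. So T has rank 1 (it is nonzero).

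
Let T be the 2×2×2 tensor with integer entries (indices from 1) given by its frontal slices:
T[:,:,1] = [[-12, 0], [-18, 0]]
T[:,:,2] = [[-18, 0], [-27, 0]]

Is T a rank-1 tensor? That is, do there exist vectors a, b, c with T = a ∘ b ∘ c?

If T = a ∘ b ∘ c then every fibre of T is a multiple of the corresponding factor, so read the factors off the fibres through the nonzero entry T[1,1,1] = -12.
The mode-1 fibre T[:,1,1] = [-12, -18] gives a = (2, 3) (primitive direction); the mode-2 fibre T[1,:,1] = [-12, 0] gives b = (1, 0); then c[k] = T[1,1,k] / (a[1]·b[1]) = [-12, -18] / 2 = (-6, -9).
Expanding (2, 3) ∘ (1, 0) ∘ (-6, -9) reproduces all 8 entries of T, so T = (2, 3) ∘ (1, 0) ∘ (-6, -9) and rank(T) ≤ 1.
Equivalently every frontal slice T[:,:,k] is c[k] times the rank-1 matrix (2, 3) ∘ (1, 0). So T has rank 1 (it is nonzero).

Yes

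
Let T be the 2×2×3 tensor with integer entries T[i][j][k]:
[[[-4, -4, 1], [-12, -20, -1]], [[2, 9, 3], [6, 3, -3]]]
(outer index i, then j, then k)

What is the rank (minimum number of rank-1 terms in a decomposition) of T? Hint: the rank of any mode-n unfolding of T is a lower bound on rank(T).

Lower bound: in the mode-3 unfolding of T (rows indexed by k, columns by (i,j)) the 2×2 minor on rows k ∈ {0, 1}, columns (i,j) ∈ {(0,0), (0,1)} is det [[-4, -12], [-4, -20]] = 32 ≠ 0, so that unfolding has rank ≥ 2 and hence rank(T) ≥ 2 (CP rank is at least every unfolding rank, though it can be larger).
Upper bound: with S_k = T[:,:,k], the two rank-1 terms a₁b₁ᵀ, a₂b₂ᵀ are the rank-1 members of the pencil x·S₀ + y·S₁.
det(x·S₀ + y·S₁) is 112·xy + 168·y² = 56·(2·x + 3·y)(y), vanishing at (x:y) = (3:-2) and (1:0).
M₁ = 3·S₀ − 2·S₁ = [[-4, 4], [-12, 12]] = (-4)·[1, 3][1, -1]ᵀ and M₂ = S₀ = [[-4, -12], [2, 6]] = (-2)·[2, -1][1, 3]ᵀ, so take a₁ = [1, 3], b₁ = [1, -1], a₂ = [2, -1], b₂ = [1, 3].
Each slice is an integer combination of E₁ = a₁b₁ᵀ and E₂ = a₂b₂ᵀ: S₀ = −2·E₂, S₁ = 2·E₁ − 3·E₂, S₂ = E₁; reading off coefficients, c₁ = [0, 2, 1] and c₂ = [-2, -3, 0].
Hence T = [1, 3] ∘ [1, -1] ∘ [0, 2, 1] + [2, -1] ∘ [1, 3] ∘ [-2, -3, 0], so rank(T) ≤ 2.
These bounds meet, so rank(T) = 2.

2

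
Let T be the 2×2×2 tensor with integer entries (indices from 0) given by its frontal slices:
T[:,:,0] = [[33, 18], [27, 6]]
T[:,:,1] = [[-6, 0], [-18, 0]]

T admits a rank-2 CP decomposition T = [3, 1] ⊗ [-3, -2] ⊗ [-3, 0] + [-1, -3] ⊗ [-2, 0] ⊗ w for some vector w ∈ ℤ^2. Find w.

Subtract the known terms from T to get the rank-1 residual R = [-1, -3] ⊗ [-2, 0] ⊗ w, so R[i,j,k] = a[i]·b[j]·w[k]. Pick indices with nonzero a[0]·b[0] = (-1)·(-2) = 2. Only the fibre through (0,0,·) is needed: R[0,0,:] = T[0,0,:] − Σₗ aₗ[0]bₗ[0]cₗ = [33, -6] − (3)·(-3)·[-3, 0] = [6, -6]. Then w[k] = R[0,0,k] / 2 for each k, giving w = [6, -6] / 2 = [3, -3].

w = [3, -3]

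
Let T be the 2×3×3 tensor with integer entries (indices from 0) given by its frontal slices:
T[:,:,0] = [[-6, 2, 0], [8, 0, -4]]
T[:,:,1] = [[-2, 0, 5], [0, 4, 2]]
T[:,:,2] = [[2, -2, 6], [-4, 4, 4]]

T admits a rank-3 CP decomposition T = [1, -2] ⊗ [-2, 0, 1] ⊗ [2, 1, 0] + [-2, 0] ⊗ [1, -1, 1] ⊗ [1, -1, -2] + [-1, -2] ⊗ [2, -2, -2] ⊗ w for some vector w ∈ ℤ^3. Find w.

w = [0, 1, 1]

Subtract the known terms from T to get the rank-1 residual R = [-1, -2] ⊗ [2, -2, -2] ⊗ w, so R[i,j,k] = a[i]·b[j]·w[k]. Pick indices with nonzero a[0]·b[0] = (-1)·(2) = -2. Only the fibre through (0,0,·) is needed: R[0,0,:] = T[0,0,:] − Σₗ aₗ[0]bₗ[0]cₗ = [-6, -2, 2] − (1)·(-2)·[2, 1, 0] − (-2)·(1)·[1, -1, -2] = [0, -2, -2]. Then w[k] = R[0,0,k] / -2 for each k, giving w = [0, -2, -2] / -2 = [0, 1, 1].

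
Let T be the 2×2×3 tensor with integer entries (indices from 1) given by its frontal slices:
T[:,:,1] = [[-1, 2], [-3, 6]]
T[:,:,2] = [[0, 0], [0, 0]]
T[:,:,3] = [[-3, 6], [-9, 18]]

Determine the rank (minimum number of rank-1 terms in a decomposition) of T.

1

Lower bound: T ≠ 0 (e.g. T[1,1,1] = -1), so rank(T) ≥ 1.
Upper bound: the mode-1 fibre T[:,1,1] = [-1, -3] gives a = [1, 3] (primitive direction); the mode-2 fibre T[1,:,1] = [-1, 2] gives b = [1, -2]; then c[k] = T[1,1,k] / (a[1]·b[1]) = [-1, 0, -3] / 1 = [-1, 0, -3].
Expanding [1, 3] ⊗ [1, -2] ⊗ [-1, 0, -3] reproduces all 12 entries of T, so T = [1, 3] ⊗ [1, -2] ⊗ [-1, 0, -3] and rank(T) ≤ 1.
These bounds meet, so rank(T) = 1.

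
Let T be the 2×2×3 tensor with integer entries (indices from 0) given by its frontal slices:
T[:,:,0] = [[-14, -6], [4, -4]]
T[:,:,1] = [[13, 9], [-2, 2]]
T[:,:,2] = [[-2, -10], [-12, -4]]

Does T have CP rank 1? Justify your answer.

The mode-3 unfolding of T (rows indexed by k, columns by (i,j) = (0,0), (0,1), (1,0), (1,1)) is [[-14, -6, 4, -4], [13, 9, -2, 2], [-2, -10, -12, -4]].
There the 3×3 minor on rows k ∈ {0, 1, 2}, columns (i,j) ∈ {(0,0), (0,1), (1,0)} is det [[-14, -6, 4], [13, 9, -2], [-2, -10, -12]] = 384 ≠ 0, so this unfolding has rank ≥ 3; CP rank is at least every unfolding rank, so rank(T) ≥ 3.
In particular rank(T) ≥ 3 > 1, so T is not rank-1.

No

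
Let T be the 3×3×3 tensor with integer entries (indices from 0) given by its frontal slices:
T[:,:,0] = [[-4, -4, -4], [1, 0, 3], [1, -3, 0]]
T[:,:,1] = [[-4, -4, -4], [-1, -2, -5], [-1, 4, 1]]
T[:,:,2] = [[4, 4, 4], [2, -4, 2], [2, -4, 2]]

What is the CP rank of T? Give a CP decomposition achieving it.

Lower bound: the mode-2 unfolding of T (rows indexed by j, columns by (i,k) = (0,0), (0,1), (0,2), (1,0), (1,1), (1,2), (2,0), (2,1), (2,2)) is [[-4, -4, 4, 1, -1, 2, 1, -1, 2], [-4, -4, 4, 0, -2, -4, -3, 4, -4], [-4, -4, 4, 3, -5, 2, 0, 1, 2]].
There the 3×3 minor on rows j ∈ {0, 1, 2}, columns (i,k) ∈ {(0,0), (1,0), (1,1)} is det [[-4, 1, -1], [-4, 0, -2], [-4, 3, -5]] = -24 ≠ 0, so this unfolding has rank ≥ 3; CP rank is at least every unfolding rank, so rank(T) ≥ 3. (Flattening ranks never certify an upper bound on CP rank; for that we must actually write T with 3 rank-1 terms.)
Upper bound: T is a sum of 3 rank-1 terms, T = [0, 1, 1] (x) [1, -2, 1] (x) [1, -1, 2] + [0, 2, -1] (x) [0, 1, 1] (x) [1, -2, 0] + [1, 0, 0] (x) [1, 1, 1] (x) [-4, -4, 4] (one valid choice — decompositions are not unique — normalised so each a, b is primitive with positive first nonzero entry; check it by expanding all entries), so rank(T) ≤ 3.
These bounds meet, so rank(T) = 3.

rank(T) = 3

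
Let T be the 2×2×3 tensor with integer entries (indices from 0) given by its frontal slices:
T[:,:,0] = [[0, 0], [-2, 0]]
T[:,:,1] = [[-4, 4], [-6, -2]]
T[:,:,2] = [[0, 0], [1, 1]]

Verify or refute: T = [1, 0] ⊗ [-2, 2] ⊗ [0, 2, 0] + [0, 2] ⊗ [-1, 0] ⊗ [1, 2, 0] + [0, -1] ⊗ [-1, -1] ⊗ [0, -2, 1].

Yes

Reconstruct entrywise from the claimed factors. For example, T[0,1,1] = 4 and Σₗ aₗ[0]bₗ[1]cₗ[1] = (1)·(2)·(2) + (0)·(0)·(2) + (0)·(-1)·(-2) = 4; checking all 12 entries, every one matches. The claim holds.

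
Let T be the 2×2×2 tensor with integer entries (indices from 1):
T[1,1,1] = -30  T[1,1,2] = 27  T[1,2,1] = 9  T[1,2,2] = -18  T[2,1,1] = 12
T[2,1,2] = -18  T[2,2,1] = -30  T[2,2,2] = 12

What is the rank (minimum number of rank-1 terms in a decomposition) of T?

Lower bound: the mode-1 unfolding of T (rows indexed by i, columns by (j,k) = (1,1), (1,2), (2,1), (2,2)) is [[-30, 27, 9, -18], [12, -18, -30, 12]].
There the 2×2 minor on rows i ∈ {1, 2}, columns (j,k) ∈ {(1,1), (1,2)} is det [[-30, 27], [12, -18]] = 216 ≠ 0, so this unfolding has rank ≥ 2; CP rank is at least every unfolding rank, so rank(T) ≥ 2. (Unfolding ranks only ever bound the CP rank from below — rank(T) can be strictly larger than all of them — so the matching upper bound has to come from an explicit 2-term decomposition.)
Upper bound — finding two terms. Write S_k = T[:,:,k] for the frontal slices: S₁ = [[-30, 9], [12, -30]], S₂ = [[27, -18], [-18, 12]].
If T = a₁ ⊗ b₁ ⊗ c₁ + a₂ ⊗ b₂ ⊗ c₂ then each S_k = c₁[k]·a₁b₁ᵀ + c₂[k]·a₂b₂ᵀ. S₁ and S₂ are linearly independent, so a₁b₁ᵀ and a₂b₂ᵀ must span the same plane of matrices: they are the rank-1 matrices of the form x·S₁ + y·S₂.
det(x·S₁ + y·S₂) is 792·x² − 792·xy = 792·(x − y)(x), vanishing at (x:y) = (1:1) and (0:1).
M₁ = S₁ + S₂ = [[-3, -9], [-6, -18]] = (-3)·(1, 2)(1, 3)ᵀ and M₂ = S₂ = [[27, -18], [-18, 12]] = 3·(3, -2)(3, -2)ᵀ, so take a₁ = (1, 2), b₁ = (1, 3), a₂ = (3, -2), b₂ = (3, -2).
Each slice is an integer combination of E₁ = a₁b₁ᵀ and E₂ = a₂b₂ᵀ: S₁ = −3·E₁ − 3·E₂, S₂ = 3·E₂; reading off coefficients, c₁ = (-3, 0) and c₂ = (-3, 3).
Hence T = (1, 2) ⊗ (1, 3) ⊗ (-3, 0) + (3, -2) ⊗ (3, -2) ⊗ (-3, 3), so rank(T) ≤ 2.
These bounds meet, so rank(T) = 2.

2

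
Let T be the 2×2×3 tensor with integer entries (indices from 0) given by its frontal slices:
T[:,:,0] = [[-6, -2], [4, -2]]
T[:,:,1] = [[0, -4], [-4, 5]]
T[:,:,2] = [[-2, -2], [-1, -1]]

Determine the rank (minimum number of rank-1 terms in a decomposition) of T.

Lower bound: the mode-3 unfolding of T (rows indexed by k, columns by (i,j) = (0,0), (0,1), (1,0), (1,1)) is [[-6, -2, 4, -2], [0, -4, -4, 5], [-2, -2, -1, -1]].
There the 3×3 minor on rows k ∈ {0, 1, 2}, columns (i,j) ∈ {(0,0), (0,1), (1,0)} is det [[-6, -2, 4], [0, -4, -4], [-2, -2, -1]] = -24 ≠ 0, so this unfolding has rank ≥ 3; CP rank is at least every unfolding rank, so rank(T) ≥ 3. (Unfolding ranks only ever bound the CP rank from below — rank(T) can be strictly larger than all of them — so the matching upper bound has to come from an explicit 3-term decomposition.)
Upper bound: T is a sum of 3 rank-1 terms, T = [0, 1] ⊗ [1, 2] ⊗ [2, 1, 0] + [1, -2] ⊗ [1, -1] ⊗ [-2, 2, 0] + [2, 1] ⊗ [1, 1] ⊗ [-2, -1, -1] (written with every a and b primitive with positive leading entry and the scale carried by c; CP decompositions are not unique, and this one is verified by expanding entrywise), so rank(T) ≤ 3.
These bounds meet, so rank(T) = 3.

3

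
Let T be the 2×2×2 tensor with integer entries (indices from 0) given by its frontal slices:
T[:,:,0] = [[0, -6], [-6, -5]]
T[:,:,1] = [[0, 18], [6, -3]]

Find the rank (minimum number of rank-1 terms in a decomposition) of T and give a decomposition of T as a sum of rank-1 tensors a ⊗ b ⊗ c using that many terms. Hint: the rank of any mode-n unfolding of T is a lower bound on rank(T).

Lower bound: the mode-2 unfolding of T (rows indexed by j, columns by (i,k) = (0,0), (0,1), (1,0), (1,1)) is [[0, 0, -6, 6], [-6, 18, -5, -3]].
There the 2×2 minor on rows j ∈ {0, 1}, columns (i,k) ∈ {(0,0), (1,0)} is det [[0, -6], [-6, -5]] = -36 ≠ 0, so this unfolding has rank ≥ 2; CP rank is at least every unfolding rank, so rank(T) ≥ 2. (This is only a lower bound: in general the CP rank may exceed every unfolding rank, so we still need to exhibit 2 rank-1 terms summing to T.)
Upper bound — finding two terms. Write S_k = T[:,:,k] for the frontal slices: S₀ = [[0, -6], [-6, -5]], S₁ = [[0, 18], [6, -3]].
If T = a₁ ⊗ b₁ ⊗ c₁ + a₂ ⊗ b₂ ⊗ c₂ then each S_k = c₁[k]·a₁b₁ᵀ + c₂[k]·a₂b₂ᵀ. S₀ and S₁ are linearly independent, so a₁b₁ᵀ and a₂b₂ᵀ must span the same plane of matrices: they are the rank-1 matrices of the form x·S₀ + y·S₁.
det(x·S₀ + y·S₁) is −36·x² + 144·xy − 108·y² = (-36)·(x − 3·y)(x − y), vanishing at (x:y) = (3:1) and (1:1).
M₁ = 3·S₀ + S₁ = [[0, 0], [-12, -18]] = (-6)·[0, 1][2, 3]ᵀ and M₂ = S₀ + S₁ = [[0, 12], [0, -8]] = 4·[3, -2][0, 1]ᵀ, so take a₁ = [0, 1], b₁ = [2, 3], a₂ = [3, -2], b₂ = [0, 1].
Each slice is an integer combination of E₁ = a₁b₁ᵀ and E₂ = a₂b₂ᵀ: S₀ = −3·E₁ − 2·E₂, S₁ = 3·E₁ + 6·E₂; reading off coefficients, c₁ = [-3, 3] and c₂ = [-2, 6].
Hence T = [0, 1] ⊗ [2, 3] ⊗ [-3, 3] + [3, -2] ⊗ [0, 1] ⊗ [-2, 6], so rank(T) ≤ 2.
These bounds meet, so rank(T) = 2.

rank(T) = 2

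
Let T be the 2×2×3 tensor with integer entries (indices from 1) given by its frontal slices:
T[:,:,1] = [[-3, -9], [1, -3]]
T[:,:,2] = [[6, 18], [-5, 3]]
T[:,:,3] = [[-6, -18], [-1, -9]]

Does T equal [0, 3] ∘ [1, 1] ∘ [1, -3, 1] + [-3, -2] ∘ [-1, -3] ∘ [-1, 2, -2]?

Yes

Reconstruct entrywise from the claimed factors. For example, T[1,2,3] = -18 and Σₗ aₗ[1]bₗ[2]cₗ[3] = (0)·(1)·(1) + (-3)·(-3)·(-2) = -18; checking all 12 entries, every one matches. The claim holds.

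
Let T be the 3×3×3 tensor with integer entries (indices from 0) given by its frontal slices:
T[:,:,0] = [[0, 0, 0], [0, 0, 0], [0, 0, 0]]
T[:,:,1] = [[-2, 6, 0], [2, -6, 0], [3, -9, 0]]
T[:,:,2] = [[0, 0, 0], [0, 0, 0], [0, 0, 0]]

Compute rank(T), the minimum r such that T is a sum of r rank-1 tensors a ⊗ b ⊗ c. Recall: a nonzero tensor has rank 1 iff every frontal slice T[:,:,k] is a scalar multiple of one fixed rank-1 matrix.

Lower bound: T ≠ 0 (e.g. T[0,0,1] = -2), so rank(T) ≥ 1.
Upper bound: if T = a ⊗ b ⊗ c then every fibre of T is a multiple of the corresponding factor, so read the factors off the fibres through the nonzero entry T[0,0,1] = -2.
The mode-1 fibre T[:,0,1] = [-2, 2, 3] gives a = [2, -2, -3] (primitive direction); the mode-2 fibre T[0,:,1] = [-2, 6, 0] gives b = [1, -3, 0]; then c[k] = T[0,0,k] / (a[0]·b[0]) = [0, -2, 0] / 2 = [0, -1, 0].
Expanding [2, -2, -3] ⊗ [1, -3, 0] ⊗ [0, -1, 0] reproduces all 27 entries of T, so T = [2, -2, -3] ⊗ [1, -3, 0] ⊗ [0, -1, 0] and rank(T) ≤ 1.
These bounds meet, so rank(T) = 1.

1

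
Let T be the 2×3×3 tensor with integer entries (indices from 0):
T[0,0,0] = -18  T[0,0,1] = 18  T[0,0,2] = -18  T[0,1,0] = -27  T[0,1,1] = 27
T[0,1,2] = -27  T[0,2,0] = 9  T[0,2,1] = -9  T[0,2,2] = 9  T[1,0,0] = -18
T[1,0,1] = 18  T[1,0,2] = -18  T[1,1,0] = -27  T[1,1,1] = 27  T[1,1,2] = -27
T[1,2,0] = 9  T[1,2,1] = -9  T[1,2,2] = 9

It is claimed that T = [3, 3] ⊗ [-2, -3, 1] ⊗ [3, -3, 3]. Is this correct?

Reconstruct entrywise from the claimed factors. For example, T[1,2,2] = 9 and Σₗ aₗ[1]bₗ[2]cₗ[2] = (3)·(1)·(3) = 9; checking all 18 entries, every one matches. The claim holds.

Yes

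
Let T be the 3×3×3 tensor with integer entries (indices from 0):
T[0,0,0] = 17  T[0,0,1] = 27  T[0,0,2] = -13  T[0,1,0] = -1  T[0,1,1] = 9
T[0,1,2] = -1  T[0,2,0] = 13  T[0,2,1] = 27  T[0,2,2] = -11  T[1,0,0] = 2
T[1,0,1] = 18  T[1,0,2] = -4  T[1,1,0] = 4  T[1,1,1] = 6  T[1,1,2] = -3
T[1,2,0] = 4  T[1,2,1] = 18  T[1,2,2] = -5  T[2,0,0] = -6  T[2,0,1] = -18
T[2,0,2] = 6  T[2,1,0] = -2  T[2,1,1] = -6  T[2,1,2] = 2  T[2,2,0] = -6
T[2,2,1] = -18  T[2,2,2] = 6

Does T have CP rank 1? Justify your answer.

No

The mode-1 unfolding of T (rows indexed by i, columns by (j,k) = (0,0), (0,1), (0,2), (1,0), (1,1), (1,2), (2,0), (2,1), (2,2)) is [[17, 27, -13, -1, 9, -1, 13, 27, -11], [2, 18, -4, 4, 6, -3, 4, 18, -5], [-6, -18, 6, -2, -6, 2, -6, -18, 6]].
There the 2×2 minor on rows i ∈ {0, 1}, columns (j,k) ∈ {(0,0), (0,1)} is det [[17, 27], [2, 18]] = 252 ≠ 0, so this unfolding has rank ≥ 2; CP rank is at least every unfolding rank, so rank(T) ≥ 2.
In particular rank(T) ≥ 2 > 1, so T is not rank-1.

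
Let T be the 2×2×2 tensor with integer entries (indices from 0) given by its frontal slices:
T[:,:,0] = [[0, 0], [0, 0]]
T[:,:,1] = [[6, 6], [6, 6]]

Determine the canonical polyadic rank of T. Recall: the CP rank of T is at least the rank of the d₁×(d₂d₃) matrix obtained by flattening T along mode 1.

Lower bound: T ≠ 0 (e.g. T[0,0,1] = 6), so rank(T) ≥ 1.
Upper bound: the mode-1 fibre T[:,0,1] = [6, 6] gives a = [1, 1] (primitive direction); the mode-2 fibre T[0,:,1] = [6, 6] gives b = [1, 1]; then c[k] = T[0,0,k] / (a[0]·b[0]) = [0, 6] / 1 = [0, 6].
Expanding [1, 1] ⊗ [1, 1] ⊗ [0, 6] reproduces all 8 entries of T, so T = [1, 1] ⊗ [1, 1] ⊗ [0, 6] and rank(T) ≤ 1.
These bounds meet, so rank(T) = 1.

1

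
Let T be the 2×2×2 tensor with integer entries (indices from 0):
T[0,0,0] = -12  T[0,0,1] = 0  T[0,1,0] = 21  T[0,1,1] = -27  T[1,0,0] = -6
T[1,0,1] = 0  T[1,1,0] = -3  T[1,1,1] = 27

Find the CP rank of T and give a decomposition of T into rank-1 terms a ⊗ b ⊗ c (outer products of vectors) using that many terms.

Lower bound: in the mode-1 unfolding of T (rows indexed by i, columns by (j,k)) the 2×2 minor on rows i ∈ {0, 1}, columns (j,k) ∈ {(0,0), (1,0)} is det [[-12, 21], [-6, -3]] = 162 ≠ 0, so that unfolding has rank ≥ 2 and hence rank(T) ≥ 2 (CP rank is at least every unfolding rank, though it can be larger).
Upper bound: with S_k = T[:,:,k], the two rank-1 terms a₁b₁ᵀ, a₂b₂ᵀ are the rank-1 members of the pencil x·S₀ + y·S₁.
det(x·S₀ + y·S₁) is 162·x² − 486·xy = 162·(x − 3·y)(x), vanishing at (x:y) = (3:1) and (0:1).
M₁ = 3·S₀ + S₁ = [[-36, 36], [-18, 18]] = (-18)·[2, 1][1, -1]ᵀ and M₂ = S₁ = [[0, -27], [0, 27]] = (-27)·[1, -1][0, 1]ᵀ, so take a₁ = [2, 1], b₁ = [1, -1], a₂ = [1, -1], b₂ = [0, 1].
Each slice is an integer combination of E₁ = a₁b₁ᵀ and E₂ = a₂b₂ᵀ: S₀ = −6·E₁ + 9·E₂, S₁ = −27·E₂; reading off coefficients, c₁ = [-6, 0] and c₂ = [9, -27].
Hence T = [2, 1] ⊗ [1, -1] ⊗ [-6, 0] + [1, -1] ⊗ [0, 1] ⊗ [9, -27], so rank(T) ≤ 2.
These bounds meet, so rank(T) = 2.

rank(T) = 2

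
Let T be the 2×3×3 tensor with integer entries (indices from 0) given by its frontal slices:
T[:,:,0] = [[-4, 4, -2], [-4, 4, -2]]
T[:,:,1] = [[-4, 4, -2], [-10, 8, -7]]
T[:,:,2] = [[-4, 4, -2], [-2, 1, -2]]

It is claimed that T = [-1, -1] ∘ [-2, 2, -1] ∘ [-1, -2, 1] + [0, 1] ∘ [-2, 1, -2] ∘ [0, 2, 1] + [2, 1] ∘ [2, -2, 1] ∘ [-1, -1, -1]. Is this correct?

Reconstruct entry (0,0,0) from the claimed factors: Σₗ aₗ[0]bₗ[0]cₗ[0] = (-1)·(-2)·(-1) + (0)·(-2)·(0) + (2)·(2)·(-1) = -6, but T[0,0,0] = -4. The claim is false.

No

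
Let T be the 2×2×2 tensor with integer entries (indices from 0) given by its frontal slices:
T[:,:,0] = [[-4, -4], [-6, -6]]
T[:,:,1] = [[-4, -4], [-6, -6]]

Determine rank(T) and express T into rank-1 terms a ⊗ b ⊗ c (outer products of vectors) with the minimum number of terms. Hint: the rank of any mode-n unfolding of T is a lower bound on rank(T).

Lower bound: T ≠ 0 (e.g. T[0,0,0] = -4), so rank(T) ≥ 1.
Upper bound: if T = a ⊗ b ⊗ c then every fibre of T is a multiple of the corresponding factor, so read the factors off the fibres through the nonzero entry T[0,0,0] = -4.
The mode-1 fibre T[:,0,0] = [-4, -6] gives a = (2, 3) (primitive direction); the mode-2 fibre T[0,:,0] = [-4, -4] gives b = (1, 1); then c[k] = T[0,0,k] / (a[0]·b[0]) = [-4, -4] / 2 = (-2, -2).
Expanding (2, 3) ⊗ (1, 1) ⊗ (-2, -2) reproduces all 8 entries of T, so T = (2, 3) ⊗ (1, 1) ⊗ (-2, -2) and rank(T) ≤ 1.
These bounds meet, so rank(T) = 1.

rank(T) = 1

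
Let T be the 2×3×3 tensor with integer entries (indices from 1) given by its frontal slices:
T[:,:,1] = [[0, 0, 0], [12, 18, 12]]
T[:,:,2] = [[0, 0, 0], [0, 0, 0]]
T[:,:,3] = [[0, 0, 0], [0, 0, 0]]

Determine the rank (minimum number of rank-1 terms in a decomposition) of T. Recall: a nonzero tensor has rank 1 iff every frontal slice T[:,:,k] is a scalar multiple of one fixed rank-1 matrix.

Lower bound: T ≠ 0 (e.g. T[2,1,1] = 12), so rank(T) ≥ 1.
Upper bound: if T = a ⊗ b ⊗ c then every fibre of T is a multiple of the corresponding factor, so read the factors off the fibres through the nonzero entry T[2,1,1] = 12.
The mode-1 fibre T[:,1,1] = [0, 12] gives a = [0, 1] (primitive direction); the mode-2 fibre T[2,:,1] = [12, 18, 12] gives b = [2, 3, 2]; then c[k] = T[2,1,k] / (a[2]·b[1]) = [12, 0, 0] / 2 = [6, 0, 0].
Expanding [0, 1] ⊗ [2, 3, 2] ⊗ [6, 0, 0] reproduces all 18 entries of T, so T = [0, 1] ⊗ [2, 3, 2] ⊗ [6, 0, 0] and rank(T) ≤ 1.
These bounds meet, so rank(T) = 1.

1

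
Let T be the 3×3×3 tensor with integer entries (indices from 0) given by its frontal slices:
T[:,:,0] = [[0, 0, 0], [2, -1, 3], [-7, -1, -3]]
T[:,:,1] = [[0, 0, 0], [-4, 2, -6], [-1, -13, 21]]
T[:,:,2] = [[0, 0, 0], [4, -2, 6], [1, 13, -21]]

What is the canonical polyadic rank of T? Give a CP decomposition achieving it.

Lower bound: the mode-1 unfolding of T (rows indexed by i, columns by (j,k) = (0,0), (0,1), (0,2), (1,0), (1,1), (1,2), (2,0), (2,1), (2,2)) is [[0, 0, 0, 0, 0, 0, 0, 0, 0], [2, -4, 4, -1, 2, -2, 3, -6, 6], [-7, -1, 1, -1, -13, 13, -3, 21, -21]].
There the 2×2 minor on rows i ∈ {1, 2}, columns (j,k) ∈ {(0,0), (0,1)} is det [[2, -4], [-7, -1]] = -30 ≠ 0, so this unfolding has rank ≥ 2; CP rank is at least every unfolding rank, so rank(T) ≥ 2. (This is only a lower bound: in general the CP rank may exceed every unfolding rank, so we still need to exhibit 2 rank-1 terms summing to T.)
Upper bound — finding two terms. Write S_k = T[:,:,k] for the frontal slices: S₀ = [[0, 0, 0], [2, -1, 3], [-7, -1, -3]], S₁ = [[0, 0, 0], [-4, 2, -6], [-1, -13, 21]], S₂ = [[0, 0, 0], [4, -2, 6], [1, 13, -21]].
If T = a₁ ⊗ b₁ ⊗ c₁ + a₂ ⊗ b₂ ⊗ c₂ then each S_k = c₁[k]·a₁b₁ᵀ + c₂[k]·a₂b₂ᵀ. S₀ and S₁ are linearly independent, so a₁b₁ᵀ and a₂b₂ᵀ must span the same plane of matrices: they are the rank-1 matrices of the form x·S₀ + y·S₁.
The 2×2 minor of x·S₀ + y·S₁ on rows {1,2}, columns {0,1} is −9·x² − 9·xy + 54·y² = (-9)·(x + 3·y)(x − 2·y), vanishing at (x:y) = (3:-1) and (2:1).
M₁ = 3·S₀ − S₁ = [[0, 0, 0], [10, -5, 15], [-20, 10, -30]] = 5·[0, 1, -2][2, -1, 3]ᵀ and M₂ = 2·S₀ + S₁ = [[0, 0, 0], [0, 0, 0], [-15, -15, 15]] = (-15)·[0, 0, 1][1, 1, -1]ᵀ, so take a₁ = [0, 1, -2], b₁ = [2, -1, 3], a₂ = [0, 0, 1], b₂ = [1, 1, -1].
Each slice is an integer combination of E₁ = a₁b₁ᵀ and E₂ = a₂b₂ᵀ: S₀ = E₁ − 3·E₂, S₁ = −2·E₁ − 9·E₂, S₂ = 2·E₁ + 9·E₂; reading off coefficients, c₁ = [1, -2, 2] and c₂ = [-3, -9, 9].
Hence T = [0, 1, -2] ⊗ [2, -1, 3] ⊗ [1, -2, 2] + [0, 0, 1] ⊗ [1, 1, -1] ⊗ [-3, -9, 9], so rank(T) ≤ 2.
These bounds meet, so rank(T) = 2.
Check entry T[1,1,0] = -1: (1)·(-1)·(1) + (0)·(1)·(-3) = -1.

rank(T) = 2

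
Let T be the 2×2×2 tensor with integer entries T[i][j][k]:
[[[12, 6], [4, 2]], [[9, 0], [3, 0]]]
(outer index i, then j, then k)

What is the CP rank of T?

2

Lower bound: in the mode-3 unfolding of T (rows indexed by k, columns by (i,j)) the 2×2 minor on rows k ∈ {0, 1}, columns (i,j) ∈ {(0,0), (1,0)} is det [[12, 9], [6, 0]] = -54 ≠ 0, so that unfolding has rank ≥ 2 and hence rank(T) ≥ 2 (CP rank is at least every unfolding rank, though it can be larger).
Upper bound: T[:,j,:] = b[j]·M for every slice, with b = [3, 1] and M = [[4, 2], [3, 0]] (rows i, columns k).
Splitting M by its rows (i = 0, 1), M = [1, 0][4, 2]ᵀ + [0, 1][3, 0]ᵀ.
Hence T = [1, 0] ⊗ [3, 1] ⊗ [4, 2] + [0, 1] ⊗ [3, 1] ⊗ [3, 0], so rank(T) ≤ 2.
These bounds meet, so rank(T) = 2.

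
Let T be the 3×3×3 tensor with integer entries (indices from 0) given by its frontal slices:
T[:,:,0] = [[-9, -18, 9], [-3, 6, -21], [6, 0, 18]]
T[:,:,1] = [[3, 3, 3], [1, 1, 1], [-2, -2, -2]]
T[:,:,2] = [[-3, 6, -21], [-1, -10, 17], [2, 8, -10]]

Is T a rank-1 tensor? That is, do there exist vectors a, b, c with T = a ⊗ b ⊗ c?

The mode-3 unfolding of T (rows indexed by k, columns by (i,j) = (0,0), (0,1), (0,2), (1,0), (1,1), (1,2), (2,0), (2,1), (2,2)) is [[-9, -18, 9, -3, 6, -21, 6, 0, 18], [3, 3, 3, 1, 1, 1, -2, -2, -2], [-3, 6, -21, -1, -10, 17, 2, 8, -10]].
There the 2×2 minor on rows k ∈ {0, 1}, columns (i,j) ∈ {(0,0), (0,1)} is det [[-9, -18], [3, 3]] = 27 ≠ 0, so this unfolding has rank ≥ 2; CP rank is at least every unfolding rank, so rank(T) ≥ 2.
In particular rank(T) ≥ 2 > 1, so T is not rank-1.

No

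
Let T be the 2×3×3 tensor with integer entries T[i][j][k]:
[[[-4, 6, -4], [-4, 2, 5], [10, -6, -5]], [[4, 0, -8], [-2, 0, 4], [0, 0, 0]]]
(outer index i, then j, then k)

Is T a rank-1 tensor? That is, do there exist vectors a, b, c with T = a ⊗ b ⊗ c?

The mode-3 unfolding of T (rows indexed by k, columns by (i,j) = (0,0), (0,1), (0,2), (1,0), (1,1), (1,2)) is [[-4, -4, 10, 4, -2, 0], [6, 2, -6, 0, 0, 0], [-4, 5, -5, -8, 4, 0]].
There the 3×3 minor on rows k ∈ {0, 1, 2}, columns (i,j) ∈ {(0,0), (0,1), (0,2)} is det [[-4, -4, 10], [6, 2, -6], [-4, 5, -5]] = 84 ≠ 0, so this unfolding has rank ≥ 3; CP rank is at least every unfolding rank, so rank(T) ≥ 3.
In particular rank(T) ≥ 3 > 1, so T is not rank-1.

No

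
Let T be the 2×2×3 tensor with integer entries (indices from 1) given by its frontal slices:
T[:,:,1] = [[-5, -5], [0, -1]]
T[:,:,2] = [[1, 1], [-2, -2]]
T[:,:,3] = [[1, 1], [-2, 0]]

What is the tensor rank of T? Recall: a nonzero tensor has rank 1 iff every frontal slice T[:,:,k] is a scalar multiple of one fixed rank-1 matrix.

3

Lower bound: the mode-3 unfolding of T (rows indexed by k, columns by (i,j) = (1,1), (1,2), (2,1), (2,2)) is [[-5, -5, 0, -1], [1, 1, -2, -2], [1, 1, -2, 0]].
There the 3×3 minor on rows k ∈ {1, 2, 3}, columns (i,j) ∈ {(1,1), (2,1), (2,2)} is det [[-5, 0, -1], [1, -2, -2], [1, -2, 0]] = 20 ≠ 0, so this unfolding has rank ≥ 3; CP rank is at least every unfolding rank, so rank(T) ≥ 3. (This is only a lower bound: in general the CP rank may exceed every unfolding rank, so we still need to exhibit 3 rank-1 terms summing to T.)
Upper bound: T is a sum of 3 rank-1 terms, T = [0, 1] (x) [2, 1] (x) [1, 0, -2] + [1, 0] (x) [1, 1] (x) [-4, 2, 0] + [1, 2] (x) [1, 1] (x) [-1, -1, 1] (written with every a and b primitive with positive leading entry and the scale carried by c; CP decompositions are not unique, and this one is verified by expanding entrywise), so rank(T) ≤ 3.
These bounds meet, so rank(T) = 3.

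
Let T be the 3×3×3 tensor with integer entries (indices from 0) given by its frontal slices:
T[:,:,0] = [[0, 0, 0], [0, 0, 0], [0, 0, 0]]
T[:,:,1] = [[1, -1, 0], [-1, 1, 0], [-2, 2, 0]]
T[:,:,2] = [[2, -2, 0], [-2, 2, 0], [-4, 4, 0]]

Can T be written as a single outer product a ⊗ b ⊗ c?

Yes

If T = a ⊗ b ⊗ c then every fibre of T is a multiple of the corresponding factor, so read the factors off the fibres through the nonzero entry T[0,0,1] = 1.
The mode-1 fibre T[:,0,1] = [1, -1, -2] gives a = [1, -1, -2] (primitive direction); the mode-2 fibre T[0,:,1] = [1, -1, 0] gives b = [1, -1, 0]; then c[k] = T[0,0,k] / (a[0]·b[0]) = [0, 1, 2] / 1 = [0, 1, 2].
Expanding [1, -1, -2] ⊗ [1, -1, 0] ⊗ [0, 1, 2] reproduces all 27 entries of T, so T = [1, -1, -2] ⊗ [1, -1, 0] ⊗ [0, 1, 2] and rank(T) ≤ 1.
Equivalently every frontal slice T[:,:,k] is c[k] times the rank-1 matrix [1, -1, -2] ⊗ [1, -1, 0]. So T has rank 1 (it is nonzero).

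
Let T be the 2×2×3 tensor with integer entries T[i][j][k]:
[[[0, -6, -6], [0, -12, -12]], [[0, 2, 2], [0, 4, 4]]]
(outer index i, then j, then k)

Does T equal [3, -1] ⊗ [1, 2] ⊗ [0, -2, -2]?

Reconstruct entrywise from the claimed factors. For example, T[0,0,1] = -6 and Σₗ aₗ[0]bₗ[0]cₗ[1] = (3)·(1)·(-2) = -6; checking all 12 entries, every one matches. The claim holds.

Yes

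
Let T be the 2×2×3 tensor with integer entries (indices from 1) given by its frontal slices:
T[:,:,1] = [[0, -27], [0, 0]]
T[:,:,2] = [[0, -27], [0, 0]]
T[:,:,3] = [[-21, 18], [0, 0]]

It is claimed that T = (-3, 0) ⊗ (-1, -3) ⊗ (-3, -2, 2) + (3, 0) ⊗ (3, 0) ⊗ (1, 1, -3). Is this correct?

No

Reconstruct entry (1,1,2) from the claimed factors: Σₗ aₗ[1]bₗ[1]cₗ[2] = (-3)·(-1)·(-2) + (3)·(3)·(1) = 3, but T[1,1,2] = 0. The claim is false.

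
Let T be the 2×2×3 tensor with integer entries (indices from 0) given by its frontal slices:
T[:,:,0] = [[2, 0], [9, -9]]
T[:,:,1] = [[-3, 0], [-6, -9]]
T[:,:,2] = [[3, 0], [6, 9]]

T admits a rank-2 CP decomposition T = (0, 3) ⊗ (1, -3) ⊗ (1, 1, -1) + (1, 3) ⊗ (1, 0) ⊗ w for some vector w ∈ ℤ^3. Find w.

Subtract the known terms from T to get the rank-1 residual R = (1, 3) ⊗ (1, 0) ⊗ w, so R[i,j,k] = a[i]·b[j]·w[k]. Pick indices with nonzero a[0]·b[0] = (1)·(1) = 1. Only the fibre through (0,0,·) is needed: R[0,0,:] = T[0,0,:] − Σₗ aₗ[0]bₗ[0]cₗ = [2, -3, 3] − (0)·(1)·(1, 1, -1) = [2, -3, 3]. Then w[k] = R[0,0,k] / 1 for each k, giving w = [2, -3, 3] / 1 = (2, -3, 3).

w = (2, -3, 3)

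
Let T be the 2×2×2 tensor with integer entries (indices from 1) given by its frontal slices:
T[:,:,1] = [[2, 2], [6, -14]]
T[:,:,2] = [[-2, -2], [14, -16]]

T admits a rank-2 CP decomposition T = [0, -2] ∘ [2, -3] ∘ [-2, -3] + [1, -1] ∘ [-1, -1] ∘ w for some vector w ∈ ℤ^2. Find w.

w = [-2, 2]

Subtract the known terms from T to get the rank-1 residual R = [1, -1] ∘ [-1, -1] ∘ w, so R[i,j,k] = a[i]·b[j]·w[k]. Pick indices with nonzero a[1]·b[1] = (1)·(-1) = -1. Only the fibre through (1,1,·) is needed: R[1,1,:] = T[1,1,:] − Σₗ aₗ[1]bₗ[1]cₗ = [2, -2] − (0)·(2)·[-2, -3] = [2, -2]. Then w[k] = R[1,1,k] / -1 for each k, giving w = [2, -2] / -1 = [-2, 2].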